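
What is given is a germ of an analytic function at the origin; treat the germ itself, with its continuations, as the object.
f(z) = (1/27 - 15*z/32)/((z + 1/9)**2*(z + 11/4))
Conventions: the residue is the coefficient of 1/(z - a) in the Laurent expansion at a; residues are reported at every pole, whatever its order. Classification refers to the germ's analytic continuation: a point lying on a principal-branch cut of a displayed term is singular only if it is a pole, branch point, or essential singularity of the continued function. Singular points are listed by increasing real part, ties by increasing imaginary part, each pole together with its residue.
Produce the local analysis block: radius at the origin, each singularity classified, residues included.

Radius of convergence at 0: 1/9.
At -11/4: a pole of order 1; residue 13749/72200.
At -1/9: a pole of order 2; residue -13749/72200.

Denominator factor (z + 11/4): pole of order 1 at -11/4, modulus 11/4.
Denominator factor (z + 1/9)^2: pole of order 2 at -1/9, modulus 1/9.
The radius of convergence is the smallest modulus among the singular points: 1/9.
At the order-1 pole -11/4 set g(z) = (z - (-11/4))*f(z) = (1/27 - 15*z/32)/(z + 1/9)**2.
Simple pole: residue = g(a) at a = -11/4, which is 13749/72200.
At the order-2 pole -1/9 set g(z) = (z - (-1/9))^2*f(z) = (1/27 - 15*z/32)/(z + 11/4).
Order-2 pole: residue = g'(a); g'(-1/9) = -13749/72200, so the residue is -13749/72200.
List the singular points by increasing real part (a conjugate pair: the negative imaginary part first).


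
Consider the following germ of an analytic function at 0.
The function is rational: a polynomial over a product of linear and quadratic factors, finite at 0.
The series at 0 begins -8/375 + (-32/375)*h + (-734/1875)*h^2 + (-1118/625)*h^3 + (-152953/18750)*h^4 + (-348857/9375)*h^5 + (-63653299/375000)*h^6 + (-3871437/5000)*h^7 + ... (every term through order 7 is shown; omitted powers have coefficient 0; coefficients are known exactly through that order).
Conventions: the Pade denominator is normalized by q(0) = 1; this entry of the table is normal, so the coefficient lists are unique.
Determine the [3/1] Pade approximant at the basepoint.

Taylor coefficients needed (read off): a_0 = -8/375, a_1 = -32/375, a_2 = -734/1875, a_3 = -1118/625, a_4 = -152953/18750.
Write the denominator as Q(h) = 1 + q1*h. Requiring Q*f - P = O(h^5) with deg P <= 3 kills the coefficients of h^4..h^4 in Q*f:
  h^4: a_4 + q1*a_3 = 0, i.e. -152953/18750 + (-1118/625)*q1 = 0.
Solving this linear system: q1 = -152953/33540.
The numerator is Q*f truncated at degree 3: P0 = a_0 = -8/375; P1 = a_1 + q1*a_0 = 37586/3144375; P2 = a_2 + q1*a_1 = -7294/3144375; P3 = a_3 + q1*a_2 = -112829/31443750.

The Pade approximant has numerator coefficients [-8/375, 37586/3144375, -7294/3144375, -112829/31443750]; denominator coefficients [1, -152953/33540].


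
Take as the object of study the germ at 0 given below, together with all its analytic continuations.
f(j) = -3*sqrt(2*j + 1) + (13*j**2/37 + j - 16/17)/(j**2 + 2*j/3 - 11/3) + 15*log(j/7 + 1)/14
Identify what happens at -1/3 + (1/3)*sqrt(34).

The denominator factor j**2 + 2*j/3 - 11/3 vanishes at -1/3 + (1/3)*sqrt(34) and appears to the power 1; the numerator there equals 520/5661 + (85/333)*sqrt(34), nonzero, and no other factor vanishes.
The branch terms are analytic at this point.
Hence a pole whose order is the multiplicity, 1.

The point is a pole of order 1.


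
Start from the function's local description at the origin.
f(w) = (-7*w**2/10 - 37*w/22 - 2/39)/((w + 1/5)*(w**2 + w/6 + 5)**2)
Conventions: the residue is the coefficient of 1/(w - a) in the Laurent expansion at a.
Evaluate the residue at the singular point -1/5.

At the order-1 pole -1/5 set g(w) = (w - (-1/5))*f(w) = (-7*w**2/10 - 37*w/22 - 2/39)/(w**2 + w/6 + 5)**2.
Simple pole: residue = g(a) at a = -1/5, which is 827160/80652143.

The residue is 827160/80652143.


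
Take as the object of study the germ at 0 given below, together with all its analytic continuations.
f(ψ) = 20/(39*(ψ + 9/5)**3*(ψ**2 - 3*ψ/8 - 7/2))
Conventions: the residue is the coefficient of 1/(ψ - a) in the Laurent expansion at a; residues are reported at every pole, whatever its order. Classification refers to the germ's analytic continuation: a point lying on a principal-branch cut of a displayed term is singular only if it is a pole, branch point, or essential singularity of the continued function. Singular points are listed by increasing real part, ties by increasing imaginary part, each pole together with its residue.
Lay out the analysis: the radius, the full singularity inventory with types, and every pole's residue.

Radius of convergence at 0: -3/16 + (1/16)*sqrt(905).
At -9/5: a pole of order 3; residue 2461700000/22299693.
At 3/16 - (1/16)*sqrt(905): a pole of order 1; residue -1230850000/22299693 - (2468634000/1345414811)*sqrt(905).
At 3/16 + (1/16)*sqrt(905): a pole of order 1; residue -1230850000/22299693 + (2468634000/1345414811)*sqrt(905).

Denominator factor (ψ**2 - 3*ψ/8 - 7/2): discriminant 905/64, real irrational roots 3/16 + (1/16)*sqrt(905) and 3/16 - (1/16)*sqrt(905); poles of order 1, moduli 3/16 + (1/16)*sqrt(905) and -3/16 + (1/16)*sqrt(905).
Denominator factor (ψ + 9/5)^3: pole of order 3 at -9/5, modulus 9/5.
The radius of convergence is the smallest modulus among the singular points: -3/16 + (1/16)*sqrt(905).
At the order-3 pole -9/5 set g(ψ) = (ψ - (-9/5))^3*f(ψ) = 20/(39*(ψ**2 - 3*ψ/8 - 7/2)).
Order-3 pole: residue = g''(a)/2; g''(-9/5) = 4923400000/22299693, so the residue is 2461700000/22299693.
The factor ψ**2 - 3*ψ/8 - 7/2 splits as (ψ - a)(ψ - a') with a = 3/16 - (1/16)*sqrt(905), a' = 3/16 + (1/16)*sqrt(905). At the order-1 pole a set g(ψ) = (ψ - a)*f(ψ) = [20/(39*(ψ + 9/5)**3)] / (ψ - a').
Simple pole: residue = g(a) at a = 3/16 - (1/16)*sqrt(905), which is -1230850000/22299693 - (2468634000/1345414811)*sqrt(905).
The factor ψ**2 - 3*ψ/8 - 7/2 splits as (ψ - a)(ψ - a') with a = 3/16 + (1/16)*sqrt(905), a' = 3/16 - (1/16)*sqrt(905). At the order-1 pole a set g(ψ) = (ψ - a)*f(ψ) = [20/(39*(ψ + 9/5)**3)] / (ψ - a').
Simple pole: residue = g(a) at a = 3/16 + (1/16)*sqrt(905), which is -1230850000/22299693 + (2468634000/1345414811)*sqrt(905).
List the singular points by increasing real part (a conjugate pair: the negative imaginary part first).


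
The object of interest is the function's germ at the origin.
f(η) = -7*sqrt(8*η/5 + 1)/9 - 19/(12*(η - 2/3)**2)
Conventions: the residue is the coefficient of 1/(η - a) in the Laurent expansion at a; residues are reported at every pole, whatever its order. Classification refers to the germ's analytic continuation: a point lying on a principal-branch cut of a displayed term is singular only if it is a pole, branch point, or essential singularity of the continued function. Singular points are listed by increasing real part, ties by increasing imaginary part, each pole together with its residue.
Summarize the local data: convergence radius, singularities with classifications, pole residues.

Radius of convergence at 0: 5/8.
At -5/8: an algebraic (square-root) branch point.
At 2/3: a pole of order 2; residue 0.

Denominator factor (η - 2/3)^2: pole of order 2 at 2/3, modulus 2/3.
Branch term (-7/9)*sqrt(1 - η/(-5/8)): its argument vanishes at η = -5/8, a square-root branch point, modulus 5/8.
The radius of convergence is the smallest modulus among the singular points: 5/8.
The branch term is analytic at 2/3 and contributes nothing to the residue; only the rational part matters.
At the order-2 pole 2/3 set g(η) = (η - (2/3))^2*(rational part) = -19/12.
Order-2 pole: residue = g'(a); g'(2/3) = 0, so the residue is 0.
List the singular points by increasing real part (a conjugate pair: the negative imaginary part first).


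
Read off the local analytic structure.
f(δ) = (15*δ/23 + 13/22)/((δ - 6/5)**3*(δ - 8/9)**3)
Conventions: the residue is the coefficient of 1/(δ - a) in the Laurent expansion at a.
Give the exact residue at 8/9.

The residue is -356323809375/136069472.

At the order-3 pole 8/9 set g(δ) = (δ - (8/9))^3*f(δ) = (15*δ/23 + 13/22)/(δ - 6/5)**3.
Order-3 pole: residue = g''(a)/2; g''(8/9) = -356323809375/68034736, so the residue is -356323809375/136069472.


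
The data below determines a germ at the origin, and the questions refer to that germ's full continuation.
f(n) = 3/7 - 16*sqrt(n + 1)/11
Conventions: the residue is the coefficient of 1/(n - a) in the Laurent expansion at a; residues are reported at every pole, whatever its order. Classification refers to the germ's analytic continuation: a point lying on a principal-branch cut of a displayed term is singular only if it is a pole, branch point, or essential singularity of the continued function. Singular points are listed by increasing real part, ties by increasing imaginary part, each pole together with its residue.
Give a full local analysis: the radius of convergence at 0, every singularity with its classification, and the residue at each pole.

Radius of convergence at 0: 1.
At -1: an algebraic (square-root) branch point.

Branch term (-16/11)*sqrt(1 - n/(-1)): its argument vanishes at n = -1, a square-root branch point, modulus 1.
The radius of convergence is the smallest modulus among the singular points: 1.


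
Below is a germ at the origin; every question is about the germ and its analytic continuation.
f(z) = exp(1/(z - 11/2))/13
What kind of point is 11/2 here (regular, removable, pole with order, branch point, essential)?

The point is an essential singularity.

The exponent 1/(z - (11/2)) has a pole at 11/2, so exp(1/(z - (11/2))) takes every nonzero value near it: an essential singularity (not a pole of any order).


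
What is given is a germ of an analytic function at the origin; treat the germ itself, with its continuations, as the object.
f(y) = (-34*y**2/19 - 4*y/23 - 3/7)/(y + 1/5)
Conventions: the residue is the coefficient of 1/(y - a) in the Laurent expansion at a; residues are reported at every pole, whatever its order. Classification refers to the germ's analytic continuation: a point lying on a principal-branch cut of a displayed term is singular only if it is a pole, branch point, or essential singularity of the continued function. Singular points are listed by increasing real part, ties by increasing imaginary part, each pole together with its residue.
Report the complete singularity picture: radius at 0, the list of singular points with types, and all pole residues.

Radius of convergence at 0: 1/5.
At -1/5: a pole of order 1; residue -35589/76475.

Denominator factor (y + 1/5): pole of order 1 at -1/5, modulus 1/5.
The radius of convergence is the smallest modulus among the singular points: 1/5.
At the order-1 pole -1/5 set g(y) = (y - (-1/5))*f(y) = -34*y**2/19 - 4*y/23 - 3/7.
Simple pole: residue = g(a) at a = -1/5, which is -35589/76475.


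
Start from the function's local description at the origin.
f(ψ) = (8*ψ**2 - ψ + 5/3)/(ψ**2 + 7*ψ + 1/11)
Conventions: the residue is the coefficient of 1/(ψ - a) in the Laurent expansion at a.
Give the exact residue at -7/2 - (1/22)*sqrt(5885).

The factor ψ**2 + 7*ψ + 1/11 splits as (ψ - a)(ψ - a') with a = -7/2 - (1/22)*sqrt(5885), a' = -7/2 + (1/22)*sqrt(5885). At the order-1 pole a set g(ψ) = (ψ - a)*f(ψ) = [8*ψ**2 - ψ + 5/3] / (ψ - a').
Simple pole: residue = g(a) at a = -7/2 - (1/22)*sqrt(5885), which is -57/2 - (13229/35310)*sqrt(5885).

The residue is -57/2 - (13229/35310)*sqrt(5885).


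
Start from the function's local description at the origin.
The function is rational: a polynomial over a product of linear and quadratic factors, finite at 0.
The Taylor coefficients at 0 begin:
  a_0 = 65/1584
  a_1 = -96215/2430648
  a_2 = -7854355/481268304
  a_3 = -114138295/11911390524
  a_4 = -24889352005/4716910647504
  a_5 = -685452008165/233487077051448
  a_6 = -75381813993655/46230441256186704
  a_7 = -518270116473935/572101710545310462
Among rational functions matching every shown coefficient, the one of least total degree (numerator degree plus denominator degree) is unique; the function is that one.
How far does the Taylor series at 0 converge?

No rational of total degree below 3 reproduces all 8 coefficients; solving the [1/2] Pade equations on them gives f(γ) = (36*γ/31 - 13/16)/((γ - 9/5)*(γ + 11)), whose expansion matches every shown term.
Denominator factor (γ - 9/5): pole of order 1 at 9/5, modulus 9/5.
Denominator factor (γ + 11): pole of order 1 at -11, modulus 11.
The radius of convergence is the smallest modulus among the singular points: 9/5.

The radius of convergence is 9/5.


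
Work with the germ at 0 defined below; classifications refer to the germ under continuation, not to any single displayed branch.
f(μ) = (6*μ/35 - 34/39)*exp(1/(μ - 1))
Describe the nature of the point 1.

The point is an essential singularity.

The exponent 1/(μ - (1)) has a pole at 1, so exp(1/(μ - (1))) takes every nonzero value near it: an essential singularity (not a pole of any order).


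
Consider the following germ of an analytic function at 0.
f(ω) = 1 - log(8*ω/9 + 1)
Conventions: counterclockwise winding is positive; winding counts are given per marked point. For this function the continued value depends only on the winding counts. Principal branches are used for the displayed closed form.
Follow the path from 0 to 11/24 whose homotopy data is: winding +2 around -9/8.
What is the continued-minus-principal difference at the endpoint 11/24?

Continued minus principal equals -(4)*pi*i.

The rational part is single-valued and drops out of the difference; each branch term changes only by its own monodromy.
(-1)*log(1 - ω/(-9/8)): each positive loop around -9/8 adds 2*pi*i to the log, so winding +2 contributes (-1)*(2)*2*pi*i = -(4)*pi*i.
Summing the contributions at ω = 11/24 gives -(4)*pi*i.


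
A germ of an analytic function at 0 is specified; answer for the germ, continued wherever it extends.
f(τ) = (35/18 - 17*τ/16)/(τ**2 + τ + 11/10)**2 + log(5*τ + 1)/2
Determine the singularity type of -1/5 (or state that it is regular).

The term (1/2)*log(1 - τ/(-1/5)) has argument 1 - -1/5/(-1/5) = 0 at -1/5: a logarithmic (infinitely-sheeted) branch point; the remaining terms are analytic or single-valued there.

The point is a logarithmic branch point.


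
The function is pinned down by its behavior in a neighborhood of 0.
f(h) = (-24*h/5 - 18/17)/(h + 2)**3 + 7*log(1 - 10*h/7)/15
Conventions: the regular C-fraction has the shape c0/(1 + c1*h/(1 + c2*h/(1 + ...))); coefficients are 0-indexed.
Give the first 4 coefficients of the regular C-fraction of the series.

Taylor coefficients (expand at 0): a_0 = -9/68, a_1 = -2179/2040, a_2 = 3217/14280, a_3 = -712559/599760.
c0 = a_0 = -9/68. Peel one level at a time: if S = 1 + c*h/S' with S'(0) = 1, then c is the h-coefficient of S and S' = c*h/(S - 1).
S_1 = c0/f = 1 + (-2179/270)*h + (34104877/510300)*h^2 + ...; c1 = -2179/270.
S_2 = c1*h/(S_1 - 1) = 1 + (34104877/4118310)*h + (-1490571527/1395924054)*h^2 + ...; c2 = 34104877/4118310.
S_3 = c2*h/(S_2 - 1) = 1 + (67075718715/520201688881)*h + ...; c3 = 67075718715/520201688881.

The regular C-fraction coefficients are [-9/68, -2179/270, 34104877/4118310, 67075718715/520201688881].


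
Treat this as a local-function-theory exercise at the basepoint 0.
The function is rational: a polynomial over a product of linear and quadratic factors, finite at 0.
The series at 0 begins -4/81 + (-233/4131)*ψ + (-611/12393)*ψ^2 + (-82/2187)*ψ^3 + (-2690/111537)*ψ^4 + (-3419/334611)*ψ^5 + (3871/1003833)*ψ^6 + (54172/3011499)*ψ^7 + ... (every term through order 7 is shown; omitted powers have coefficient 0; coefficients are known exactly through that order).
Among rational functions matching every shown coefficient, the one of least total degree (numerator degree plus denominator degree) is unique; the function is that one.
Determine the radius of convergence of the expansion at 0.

No rational of total degree below 4 reproduces all 8 coefficients; solving the [1/3] Pade equations on them gives f(ψ) = (4/27 - 3*ψ/17)/((ψ - 3)*(ψ - 1)**2), whose expansion matches every shown term.
Denominator factor (ψ - 3): pole of order 1 at 3, modulus 3.
Denominator factor (ψ - 1)^2: pole of order 2 at 1, modulus 1.
The radius of convergence is the smallest modulus among the singular points: 1.

The radius of convergence is 1.


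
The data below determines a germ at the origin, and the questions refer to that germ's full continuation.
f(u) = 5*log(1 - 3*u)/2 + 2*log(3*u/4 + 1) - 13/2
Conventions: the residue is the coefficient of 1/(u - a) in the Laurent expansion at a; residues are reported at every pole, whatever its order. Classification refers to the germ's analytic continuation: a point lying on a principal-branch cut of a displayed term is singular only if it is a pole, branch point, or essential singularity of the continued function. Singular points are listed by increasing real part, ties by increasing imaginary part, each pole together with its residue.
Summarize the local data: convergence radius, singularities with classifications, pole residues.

Radius of convergence at 0: 1/3.
At -4/3: a logarithmic branch point.
At 1/3: a logarithmic branch point.

Branch term (2)*log(1 - u/(-4/3)): its argument vanishes at u = -4/3, a logarithmic branch point, modulus 4/3.
Branch term (5/2)*log(1 - u/(1/3)): its argument vanishes at u = 1/3, a logarithmic branch point, modulus 1/3.
The radius of convergence is the smallest modulus among the singular points: 1/3.
List the singular points by increasing real part (a conjugate pair: the negative imaginary part first).


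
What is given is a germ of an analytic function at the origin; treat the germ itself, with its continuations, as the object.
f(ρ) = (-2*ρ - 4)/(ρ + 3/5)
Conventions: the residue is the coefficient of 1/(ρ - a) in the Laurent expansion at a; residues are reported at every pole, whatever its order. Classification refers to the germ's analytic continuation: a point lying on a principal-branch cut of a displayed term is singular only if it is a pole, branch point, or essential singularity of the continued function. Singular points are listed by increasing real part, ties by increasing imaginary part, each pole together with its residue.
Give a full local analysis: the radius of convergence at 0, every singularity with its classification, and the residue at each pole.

Denominator factor (ρ + 3/5): pole of order 1 at -3/5, modulus 3/5.
The radius of convergence is the smallest modulus among the singular points: 3/5.
At the order-1 pole -3/5 set g(ρ) = (ρ - (-3/5))*f(ρ) = -2*ρ - 4.
Simple pole: residue = g(a) at a = -3/5, which is -14/5.

Radius of convergence at 0: 3/5.
At -3/5: a pole of order 1; residue -14/5.


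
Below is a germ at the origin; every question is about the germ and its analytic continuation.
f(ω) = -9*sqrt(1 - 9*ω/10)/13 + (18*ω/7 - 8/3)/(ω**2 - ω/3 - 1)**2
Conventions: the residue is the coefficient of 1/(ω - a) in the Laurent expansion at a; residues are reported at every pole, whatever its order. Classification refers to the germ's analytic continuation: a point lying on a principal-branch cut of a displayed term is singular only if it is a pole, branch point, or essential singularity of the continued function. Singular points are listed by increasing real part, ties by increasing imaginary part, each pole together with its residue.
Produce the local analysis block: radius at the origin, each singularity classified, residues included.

Denominator factor (ω**2 - ω/3 - 1)^2: discriminant 37/9, real irrational roots 1/6 + (1/6)*sqrt(37) and 1/6 - (1/6)*sqrt(37); poles of order 2, moduli 1/6 + (1/6)*sqrt(37) and -1/6 + (1/6)*sqrt(37).
Branch term (-9/13)*sqrt(1 - ω/(10/9)): its argument vanishes at ω = 10/9, a square-root branch point, modulus 10/9.
The radius of convergence is the smallest modulus among the singular points: -1/6 + (1/6)*sqrt(37).
The branch term is analytic at 1/6 - (1/6)*sqrt(37) and contributes nothing to the residue; only the rational part matters.
The factor ω**2 - ω/3 - 1 splits as (ω - a)(ω - a') with a = 1/6 - (1/6)*sqrt(37), a' = 1/6 + (1/6)*sqrt(37). At the order-2 pole a set g(ω) = (ω - a)^2*(rational part) = [18*ω/7 - 8/3] / (ω - a')^2.
Order-2 pole: residue = g'(a); g'(1/6 - (1/6)*sqrt(37)) = -(846/9583)*sqrt(37), so the residue is -(846/9583)*sqrt(37).
The branch term is analytic at 1/6 + (1/6)*sqrt(37) and contributes nothing to the residue; only the rational part matters.
The factor ω**2 - ω/3 - 1 splits as (ω - a)(ω - a') with a = 1/6 + (1/6)*sqrt(37), a' = 1/6 - (1/6)*sqrt(37). At the order-2 pole a set g(ω) = (ω - a)^2*(rational part) = [18*ω/7 - 8/3] / (ω - a')^2.
Order-2 pole: residue = g'(a); g'(1/6 + (1/6)*sqrt(37)) = (846/9583)*sqrt(37), so the residue is (846/9583)*sqrt(37).
List the singular points by increasing real part (a conjugate pair: the negative imaginary part first).

Radius of convergence at 0: -1/6 + (1/6)*sqrt(37).
At 1/6 - (1/6)*sqrt(37): a pole of order 2; residue -(846/9583)*sqrt(37).
At 10/9: an algebraic (square-root) branch point.
At 1/6 + (1/6)*sqrt(37): a pole of order 2; residue (846/9583)*sqrt(37).


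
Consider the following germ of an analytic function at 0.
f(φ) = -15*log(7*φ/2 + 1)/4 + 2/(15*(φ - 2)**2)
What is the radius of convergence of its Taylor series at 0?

The radius of convergence is 2/7.

Denominator factor (φ - 2)^2: pole of order 2 at 2, modulus 2.
Branch term (-15/4)*log(1 - φ/(-2/7)): its argument vanishes at φ = -2/7, a logarithmic branch point, modulus 2/7.
The radius of convergence is the smallest modulus among the singular points: 2/7.


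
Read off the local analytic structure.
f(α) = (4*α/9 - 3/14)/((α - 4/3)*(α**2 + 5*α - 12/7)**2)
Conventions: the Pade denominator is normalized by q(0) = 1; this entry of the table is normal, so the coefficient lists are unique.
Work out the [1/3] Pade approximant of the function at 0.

Taylor coefficients needed (expand at 0): a_0 = 7/128, a_1 = 3409/13824, a_2 = 81515/82944, a_3 = 408737/110592, a_4 = 321466733/23887872.
Write the denominator as Q(α) = 1 + q1*α + q2*α^2 + q3*α^3. Requiring Q*f - P = O(α^5) with deg P <= 1 kills the coefficients of α^2..α^4 in Q*f:
  α^2: a_2 + q1*a_1 + q2*a_0 = 0, i.e. 81515/82944 + (3409/13824)*q1 + (7/128)*q2 = 0.
  α^3: a_3 + q1*a_2 + q2*a_1 + q3*a_0 = 0, i.e. 408737/110592 + (81515/82944)*q1 + (3409/13824)*q2 + (7/128)*q3 = 0.
  α^4: a_4 + q1*a_3 + q2*a_2 + q3*a_1 = 0, i.e. 321466733/23887872 + (408737/110592)*q1 + (81515/82944)*q2 + (3409/13824)*q3 = 0.
Solving this linear system: q1 = -35003015/6042444, q2 = 591010175/72509328, q3 = -68083603/290037312.
The numerator is Q*f truncated at degree 1: P0 = a_0 = 7/128; P1 = a_1 + q1*a_0 = -61079039/870111936.

The Pade approximant has numerator coefficients [7/128, -61079039/870111936]; denominator coefficients [1, -35003015/6042444, 591010175/72509328, -68083603/290037312].


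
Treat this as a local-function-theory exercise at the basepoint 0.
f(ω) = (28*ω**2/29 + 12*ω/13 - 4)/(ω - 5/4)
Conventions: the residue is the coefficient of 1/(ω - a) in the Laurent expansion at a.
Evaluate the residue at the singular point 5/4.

The residue is -2017/1508.

At the order-1 pole 5/4 set g(ω) = (ω - (5/4))*f(ω) = 28*ω**2/29 + 12*ω/13 - 4.
Simple pole: residue = g(a) at a = 5/4, which is -2017/1508.


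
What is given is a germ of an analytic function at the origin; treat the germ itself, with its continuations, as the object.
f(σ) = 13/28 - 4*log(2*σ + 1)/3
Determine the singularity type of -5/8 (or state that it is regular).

There is no denominator, hence no pole anywhere.
Branch term log(1 - σ/(-1/2)): argument at -5/8 is -1/4, nonzero, so -5/8 is not its branch point (a point on a principal cut is still regular for the continued germ).
So the germ continues analytically to -5/8.

The point is a regular point.


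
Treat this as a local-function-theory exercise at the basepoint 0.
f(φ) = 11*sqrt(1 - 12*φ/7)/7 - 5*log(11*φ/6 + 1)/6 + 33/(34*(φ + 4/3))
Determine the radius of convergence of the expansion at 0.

Denominator factor (φ + 4/3): pole of order 1 at -4/3, modulus 4/3.
Branch term (11/7)*sqrt(1 - φ/(7/12)): its argument vanishes at φ = 7/12, a square-root branch point, modulus 7/12.
Branch term (-5/6)*log(1 - φ/(-6/11)): its argument vanishes at φ = -6/11, a logarithmic branch point, modulus 6/11.
The radius of convergence is the smallest modulus among the singular points: 6/11.

The radius of convergence is 6/11.


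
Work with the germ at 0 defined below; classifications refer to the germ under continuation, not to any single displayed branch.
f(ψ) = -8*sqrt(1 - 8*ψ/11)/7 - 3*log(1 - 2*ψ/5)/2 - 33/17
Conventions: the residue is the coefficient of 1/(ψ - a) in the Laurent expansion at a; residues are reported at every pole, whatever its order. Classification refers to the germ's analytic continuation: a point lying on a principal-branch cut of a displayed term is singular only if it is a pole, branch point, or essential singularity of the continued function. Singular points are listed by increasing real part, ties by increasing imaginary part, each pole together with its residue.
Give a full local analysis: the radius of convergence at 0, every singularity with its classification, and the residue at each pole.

Radius of convergence at 0: 11/8.
At 11/8: an algebraic (square-root) branch point.
At 5/2: a logarithmic branch point.

Branch term (-3/2)*log(1 - ψ/(5/2)): its argument vanishes at ψ = 5/2, a logarithmic branch point, modulus 5/2.
Branch term (-8/7)*sqrt(1 - ψ/(11/8)): its argument vanishes at ψ = 11/8, a square-root branch point, modulus 11/8.
The radius of convergence is the smallest modulus among the singular points: 11/8.
List the singular points by increasing real part (a conjugate pair: the negative imaginary part first).


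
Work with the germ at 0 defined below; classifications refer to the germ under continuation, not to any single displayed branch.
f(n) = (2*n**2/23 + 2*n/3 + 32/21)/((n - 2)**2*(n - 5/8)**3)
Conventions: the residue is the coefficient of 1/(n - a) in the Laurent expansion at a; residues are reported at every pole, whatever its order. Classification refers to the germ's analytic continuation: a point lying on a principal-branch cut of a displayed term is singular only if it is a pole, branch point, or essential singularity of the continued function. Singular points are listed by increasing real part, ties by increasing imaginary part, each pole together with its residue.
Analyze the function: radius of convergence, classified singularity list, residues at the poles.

Radius of convergence at 0: 5/8.
At 5/8: a pole of order 3; residue 16262144/7071603.
At 2: a pole of order 2; residue -16262144/7071603.

Denominator factor (n - 5/8)^3: pole of order 3 at 5/8, modulus 5/8.
Denominator factor (n - 2)^2: pole of order 2 at 2, modulus 2.
The radius of convergence is the smallest modulus among the singular points: 5/8.
At the order-3 pole 5/8 set g(n) = (n - (5/8))^3*f(n) = (2*n**2/23 + 2*n/3 + 32/21)/(n - 2)**2.
Order-3 pole: residue = g''(a)/2; g''(5/8) = 32524288/7071603, so the residue is 16262144/7071603.
At the order-2 pole 2 set g(n) = (n - (2))^2*f(n) = (2*n**2/23 + 2*n/3 + 32/21)/(n - 5/8)**3.
Order-2 pole: residue = g'(a); g'(2) = -16262144/7071603, so the residue is -16262144/7071603.
List the singular points by increasing real part (a conjugate pair: the negative imaginary part first).


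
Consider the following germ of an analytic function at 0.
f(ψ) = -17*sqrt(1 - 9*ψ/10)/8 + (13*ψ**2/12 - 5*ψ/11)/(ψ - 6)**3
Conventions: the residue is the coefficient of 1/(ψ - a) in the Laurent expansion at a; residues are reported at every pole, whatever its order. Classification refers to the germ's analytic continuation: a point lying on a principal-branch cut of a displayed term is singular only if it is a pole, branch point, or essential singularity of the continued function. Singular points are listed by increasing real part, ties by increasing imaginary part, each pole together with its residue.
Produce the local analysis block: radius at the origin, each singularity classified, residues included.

Denominator factor (ψ - 6)^3: pole of order 3 at 6, modulus 6.
Branch term (-17/8)*sqrt(1 - ψ/(10/9)): its argument vanishes at ψ = 10/9, a square-root branch point, modulus 10/9.
The radius of convergence is the smallest modulus among the singular points: 10/9.
The branch term is analytic at 6 and contributes nothing to the residue; only the rational part matters.
At the order-3 pole 6 set g(ψ) = (ψ - (6))^3*(rational part) = 13*ψ**2/12 - 5*ψ/11.
Order-3 pole: residue = g''(a)/2; g''(6) = 13/6, so the residue is 13/12.
List the singular points by increasing real part (a conjugate pair: the negative imaginary part first).

Radius of convergence at 0: 10/9.
At 10/9: an algebraic (square-root) branch point.
At 6: a pole of order 3; residue 13/12.


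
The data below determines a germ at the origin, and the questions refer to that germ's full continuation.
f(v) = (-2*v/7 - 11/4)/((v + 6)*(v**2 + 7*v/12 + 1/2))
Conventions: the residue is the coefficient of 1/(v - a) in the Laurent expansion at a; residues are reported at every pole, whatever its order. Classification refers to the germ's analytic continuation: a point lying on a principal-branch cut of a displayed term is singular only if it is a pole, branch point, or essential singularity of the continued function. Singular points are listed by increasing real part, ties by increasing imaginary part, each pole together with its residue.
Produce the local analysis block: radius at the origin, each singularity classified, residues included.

Radius of convergence at 0: (1/2)*sqrt(2).
At -6: a pole of order 1; residue -29/924.
At (-7/24) - ((1/24)*sqrt(239))*i: a pole of order 1; residue (29/1848) - ((10309/441672)*sqrt(239))*i.
At (-7/24) + ((1/24)*sqrt(239))*i: a pole of order 1; residue (29/1848) + ((10309/441672)*sqrt(239))*i.

Denominator factor (v**2 + 7*v/12 + 1/2): discriminant -239/144, complex-conjugate roots (-7/24) + ((1/24)*sqrt(239))*i and (-7/24) - ((1/24)*sqrt(239))*i; poles of order 1, moduli (1/2)*sqrt(2) and (1/2)*sqrt(2).
Denominator factor (v + 6): pole of order 1 at -6, modulus 6.
The radius of convergence is the smallest modulus among the singular points: (1/2)*sqrt(2).
At the order-1 pole -6 set g(v) = (v - (-6))*f(v) = (-2*v/7 - 11/4)/(v**2 + 7*v/12 + 1/2).
Simple pole: residue = g(a) at a = -6, which is -29/924.
The factor v**2 + 7*v/12 + 1/2 splits as (v - a)(v - a') with a = (-7/24) - ((1/24)*sqrt(239))*i, a' = (-7/24) + ((1/24)*sqrt(239))*i. At the order-1 pole a set g(v) = (v - a)*f(v) = [(-2*v/7 - 11/4)/(v + 6)] / (v - a').
Simple pole: residue = g(a) at a = (-7/24) - ((1/24)*sqrt(239))*i, which is (29/1848) - ((10309/441672)*sqrt(239))*i.
The factor v**2 + 7*v/12 + 1/2 splits as (v - a)(v - a') with a = (-7/24) + ((1/24)*sqrt(239))*i, a' = (-7/24) - ((1/24)*sqrt(239))*i. At the order-1 pole a set g(v) = (v - a)*f(v) = [(-2*v/7 - 11/4)/(v + 6)] / (v - a').
Simple pole: residue = g(a) at a = (-7/24) + ((1/24)*sqrt(239))*i, which is (29/1848) + ((10309/441672)*sqrt(239))*i.
List the singular points by increasing real part (a conjugate pair: the negative imaginary part first).


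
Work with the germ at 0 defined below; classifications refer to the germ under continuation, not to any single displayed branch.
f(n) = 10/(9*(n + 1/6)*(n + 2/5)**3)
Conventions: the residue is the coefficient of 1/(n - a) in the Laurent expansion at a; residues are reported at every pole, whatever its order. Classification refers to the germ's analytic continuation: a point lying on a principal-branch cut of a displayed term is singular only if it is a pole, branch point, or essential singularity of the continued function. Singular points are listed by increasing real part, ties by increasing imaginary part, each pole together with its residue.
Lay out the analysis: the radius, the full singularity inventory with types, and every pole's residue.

Radius of convergence at 0: 1/6.
At -2/5: a pole of order 3; residue -30000/343.
At -1/6: a pole of order 1; residue 30000/343.

Denominator factor (n + 1/6): pole of order 1 at -1/6, modulus 1/6.
Denominator factor (n + 2/5)^3: pole of order 3 at -2/5, modulus 2/5.
The radius of convergence is the smallest modulus among the singular points: 1/6.
At the order-3 pole -2/5 set g(n) = (n - (-2/5))^3*f(n) = 10/(9*(n + 1/6)).
Order-3 pole: residue = g''(a)/2; g''(-2/5) = -60000/343, so the residue is -30000/343.
At the order-1 pole -1/6 set g(n) = (n - (-1/6))*f(n) = 10/(9*(n + 2/5)**3).
Simple pole: residue = g(a) at a = -1/6, which is 30000/343.
List the singular points by increasing real part (a conjugate pair: the negative imaginary part first).


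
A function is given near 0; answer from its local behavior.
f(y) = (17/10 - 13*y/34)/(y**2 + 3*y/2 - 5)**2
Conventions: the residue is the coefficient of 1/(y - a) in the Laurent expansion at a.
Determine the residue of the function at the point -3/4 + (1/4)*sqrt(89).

The factor y**2 + 3*y/2 - 5 splits as (y - a)(y - a') with a = -3/4 + (1/4)*sqrt(89), a' = -3/4 - (1/4)*sqrt(89). At the order-2 pole a set g(y) = (y - a)^2*f(y) = [17/10 - 13*y/34] / (y - a')^2.
Order-2 pole: residue = g'(a); g'(-3/4 + (1/4)*sqrt(89)) = -(2702/673285)*sqrt(89), so the residue is -(2702/673285)*sqrt(89).

The residue is -(2702/673285)*sqrt(89).


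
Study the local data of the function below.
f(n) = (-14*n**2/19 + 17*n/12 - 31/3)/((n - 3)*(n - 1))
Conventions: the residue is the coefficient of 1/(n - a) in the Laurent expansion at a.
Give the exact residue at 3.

At the order-1 pole 3 set g(n) = (n - (3))*f(n) = (-14*n**2/19 + 17*n/12 - 31/3)/(n - 1).
Simple pole: residue = g(a) at a = 3, which is -2899/456.

The residue is -2899/456.


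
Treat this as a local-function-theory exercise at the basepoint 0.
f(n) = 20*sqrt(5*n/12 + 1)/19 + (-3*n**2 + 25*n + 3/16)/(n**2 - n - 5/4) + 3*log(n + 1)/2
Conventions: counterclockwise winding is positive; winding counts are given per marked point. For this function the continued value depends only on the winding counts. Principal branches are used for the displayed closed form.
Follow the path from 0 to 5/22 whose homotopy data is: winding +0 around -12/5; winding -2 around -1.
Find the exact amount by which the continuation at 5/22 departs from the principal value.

Continued minus principal equals -(6)*pi*i.

The rational part is single-valued and drops out of the difference; each branch term changes only by its own monodromy.
(3/2)*log(1 - n/(-1)): each positive loop around -1 adds 2*pi*i to the log, so winding -2 contributes (3/2)*(-2)*2*pi*i = -(6)*pi*i.
(20/19)*sqrt(1 - n/(-12/5)): winding +0 is even, the square root returns to the same sheet, contribution 0.
Summing the contributions at n = 5/22 gives -(6)*pi*i.


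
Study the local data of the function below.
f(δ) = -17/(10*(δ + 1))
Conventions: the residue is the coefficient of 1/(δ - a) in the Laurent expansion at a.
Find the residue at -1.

The residue is -17/10.

At the order-1 pole -1 set g(δ) = (δ - (-1))*f(δ) = -17/10.
Simple pole: residue = g(a) at a = -1, which is -17/10.


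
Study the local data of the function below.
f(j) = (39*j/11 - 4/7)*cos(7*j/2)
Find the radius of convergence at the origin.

The factor cos(7*j/2) is entire and contributes no finite singular point.
The polynomial part has no poles.
No finite singular points: the Taylor series at 0 converges everywhere.

The radius of convergence is infinite.


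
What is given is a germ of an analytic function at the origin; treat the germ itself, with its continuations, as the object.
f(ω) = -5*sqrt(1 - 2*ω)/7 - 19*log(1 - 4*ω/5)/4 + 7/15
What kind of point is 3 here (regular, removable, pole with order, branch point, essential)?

The point is a regular point.

There is no denominator, hence no pole anywhere.
Branch term log(1 - ω/(5/4)): argument at 3 is -7/5, nonzero, so 3 is not its branch point (a point on a principal cut is still regular for the continued germ).
Branch term sqrt(1 - ω/(1/2)): argument at 3 is -5, nonzero, so 3 is not its branch point (a point on a principal cut is still regular for the continued germ).
So the germ continues analytically to 3.


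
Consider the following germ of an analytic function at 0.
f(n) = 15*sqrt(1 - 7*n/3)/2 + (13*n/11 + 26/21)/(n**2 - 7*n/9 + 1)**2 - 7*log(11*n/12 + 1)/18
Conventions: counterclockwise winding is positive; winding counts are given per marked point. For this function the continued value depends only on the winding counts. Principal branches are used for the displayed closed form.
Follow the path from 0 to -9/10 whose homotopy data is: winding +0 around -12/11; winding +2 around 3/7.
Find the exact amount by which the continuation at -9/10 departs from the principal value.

The rational part is single-valued and drops out of the difference; each branch term changes only by its own monodromy.
(-7/18)*log(1 - n/(-12/11)): winding 0 around -12/11, so this term returns to its principal value, contribution 0.
(15/2)*sqrt(1 - n/(3/7)): winding +2 is even, the square root returns to the same sheet, contribution 0.
Summing the contributions at n = -9/10 gives 0.

Continued minus principal equals 0.


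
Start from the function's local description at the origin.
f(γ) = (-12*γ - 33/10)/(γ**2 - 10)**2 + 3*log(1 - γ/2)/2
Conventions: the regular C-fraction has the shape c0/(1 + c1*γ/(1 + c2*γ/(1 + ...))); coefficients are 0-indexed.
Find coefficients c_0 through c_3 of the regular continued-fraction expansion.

Taylor coefficients (expand at 0): a_0 = -33/1000, a_1 = -87/100, a_2 = -1941/10000, a_3 = -173/2000.
c0 = a_0 = -33/1000. Peel one level at a time: if S = 1 + c*γ/S' with S'(0) = 1, then c is the γ-coefficient of S and S' = c*γ/(S - 1).
S_1 = c0/f = 1 + (-290/11)*γ + (833883/1210)*γ^2 + ...; c1 = -290/11.
S_2 = c1*γ/(S_1 - 1) = 1 + (833883/31900)*γ + (-1252673/25230000)*γ^2 + ...; c2 = 833883/31900.
S_3 = c2*γ/(S_2 - 1) = 1 + (13779403/7254782100)*γ + ...; c3 = 13779403/7254782100.

The regular C-fraction coefficients are [-33/1000, -290/11, 833883/31900, 13779403/7254782100].


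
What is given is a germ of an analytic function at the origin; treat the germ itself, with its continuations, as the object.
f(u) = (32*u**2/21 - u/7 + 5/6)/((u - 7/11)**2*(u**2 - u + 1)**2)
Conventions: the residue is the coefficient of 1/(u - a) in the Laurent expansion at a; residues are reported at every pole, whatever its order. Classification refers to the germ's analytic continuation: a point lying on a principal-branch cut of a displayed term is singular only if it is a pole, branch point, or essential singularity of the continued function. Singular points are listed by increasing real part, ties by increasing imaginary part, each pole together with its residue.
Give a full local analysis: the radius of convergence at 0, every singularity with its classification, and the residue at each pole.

Denominator factor (u - 7/11)^2: pole of order 2 at 7/11, modulus 7/11.
Denominator factor (u**2 - u + 1)^2: discriminant -3, complex-conjugate roots (1/2) + ((1/2)*sqrt(3))*i and (1/2) - ((1/2)*sqrt(3))*i; poles of order 2, moduli 1 and 1.
The radius of convergence is the smallest modulus among the singular points: 7/11.
The factor u**2 - u + 1 splits as (u - a)(u - a') with a = (1/2) - ((1/2)*sqrt(3))*i, a' = (1/2) + ((1/2)*sqrt(3))*i. At the order-2 pole a set g(u) = (u - a)^2*f(u) = [(32*u**2/21 - u/7 + 5/6)/(u - 7/11)**2] / (u - a')^2.
Order-2 pole: residue = g'(a); g'((1/2) - ((1/2)*sqrt(3))*i) = (-3963718/5630499) - ((5277899/5630499)*sqrt(3))*i, so the residue is (-3963718/5630499) - ((5277899/5630499)*sqrt(3))*i.
The factor u**2 - u + 1 splits as (u - a)(u - a') with a = (1/2) + ((1/2)*sqrt(3))*i, a' = (1/2) - ((1/2)*sqrt(3))*i. At the order-2 pole a set g(u) = (u - a)^2*f(u) = [(32*u**2/21 - u/7 + 5/6)/(u - 7/11)**2] / (u - a')^2.
Order-2 pole: residue = g'(a); g'((1/2) + ((1/2)*sqrt(3))*i) = (-3963718/5630499) + ((5277899/5630499)*sqrt(3))*i, so the residue is (-3963718/5630499) + ((5277899/5630499)*sqrt(3))*i.
At the order-2 pole 7/11 set g(u) = (u - (7/11))^2*f(u) = (32*u**2/21 - u/7 + 5/6)/(u**2 - u + 1)**2.
Order-2 pole: residue = g'(a); g'(7/11) = 7927436/5630499, so the residue is 7927436/5630499.
List the singular points by increasing real part (a conjugate pair: the negative imaginary part first).

Radius of convergence at 0: 7/11.
At (1/2) - ((1/2)*sqrt(3))*i: a pole of order 2; residue (-3963718/5630499) - ((5277899/5630499)*sqrt(3))*i.
At (1/2) + ((1/2)*sqrt(3))*i: a pole of order 2; residue (-3963718/5630499) + ((5277899/5630499)*sqrt(3))*i.
At 7/11: a pole of order 2; residue 7927436/5630499.
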